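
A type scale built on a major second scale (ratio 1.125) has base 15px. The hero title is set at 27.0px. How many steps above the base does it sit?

1.125ⁿ = 27.0 / 15 = 1.8000
n = ln(1.8000) / ln(1.125) = 0.5878 / 0.1178 ≈ 4.99

5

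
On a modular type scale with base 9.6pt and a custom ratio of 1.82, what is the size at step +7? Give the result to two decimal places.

9.6 × 1.82⁷ = 9.6 × 66.14541 ≈ 635.00

635.00pt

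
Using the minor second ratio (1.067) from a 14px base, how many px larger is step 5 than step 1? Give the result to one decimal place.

4.4px

Step 1: 14.0 × 1.067 = 14.938px
Step 5: 14.0 × 1.067⁵ = 19.362px
Difference: 19.362 − 14.938 = 4.424px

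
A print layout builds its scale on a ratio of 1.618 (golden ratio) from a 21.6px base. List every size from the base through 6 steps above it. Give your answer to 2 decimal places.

21.60px, 34.95px, 56.55px, 91.49px, 148.04px, 239.52px, 387.55px

Step 0: 21.6px
Step 1: 21.6 × 1.618 = 34.95
Step 2: 21.6 × 1.618² = 56.55
Step 3: 21.6 × 1.618³ = 91.49
Step 4: 21.6 × 1.618⁴ = 148.04
Step 5: 21.6 × 1.618⁵ = 239.52
Step 6: 21.6 × 1.618⁶ = 387.55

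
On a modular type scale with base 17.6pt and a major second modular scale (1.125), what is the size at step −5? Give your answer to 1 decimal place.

9.8pt

17.6 ÷ 1.125⁵ = 17.6 ÷ 1.80203 ≈ 9.77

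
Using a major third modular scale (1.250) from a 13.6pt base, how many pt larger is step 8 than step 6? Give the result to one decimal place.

29.2pt

Step 6: 13.6 × 1.250⁶ = 51.880pt
Step 8: 13.6 × 1.250⁸ = 81.062pt
Difference: 81.062 − 51.880 = 29.182pt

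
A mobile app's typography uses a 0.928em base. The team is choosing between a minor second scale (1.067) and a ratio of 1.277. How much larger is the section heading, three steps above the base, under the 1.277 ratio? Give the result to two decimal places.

0.81em

Minor second: 0.928 × 1.067³ = 1.1273em
At 1.277: 0.928 × 1.277³ = 1.9325em
Difference: 1.9325 − 1.1273 = 0.8052em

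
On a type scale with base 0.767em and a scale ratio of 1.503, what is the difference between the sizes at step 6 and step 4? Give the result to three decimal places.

4.928em

Step 4: 0.767 × 1.503⁴ = 3.91409em
Step 6: 0.767 × 1.503⁶ = 8.84197em
Difference: 8.84197 − 3.91409 = 4.92788em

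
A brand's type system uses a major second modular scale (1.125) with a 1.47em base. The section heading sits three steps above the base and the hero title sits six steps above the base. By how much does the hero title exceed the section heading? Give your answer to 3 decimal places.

Step 3: 1.47 × 1.125³ = 2.09303em
Step 6: 1.47 × 1.125⁶ = 2.98011em
Difference: 2.98011 − 2.09303 = 0.88708em

0.887em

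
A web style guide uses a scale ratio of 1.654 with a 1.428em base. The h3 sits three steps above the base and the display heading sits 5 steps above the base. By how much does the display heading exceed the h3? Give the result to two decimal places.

Step 3: 1.428 × 1.654³ = 6.4615em
Step 5: 1.428 × 1.654⁵ = 17.6769em
Difference: 17.6769 − 6.4615 = 11.2154em

11.22em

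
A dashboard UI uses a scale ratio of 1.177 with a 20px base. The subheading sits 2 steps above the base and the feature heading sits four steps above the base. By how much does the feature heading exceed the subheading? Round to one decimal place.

10.7px

Step 2: 20.0 × 1.177² = 27.707px
Step 4: 20.0 × 1.177⁴ = 38.383px
Difference: 38.383 − 27.707 = 10.676px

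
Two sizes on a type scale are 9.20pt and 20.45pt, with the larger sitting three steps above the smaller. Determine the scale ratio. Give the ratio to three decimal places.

The ratio satisfies 9.20 × r³ = 20.45, so r = (20.45 / 9.20)^(1/3).
r = 2.2228^(1/3) ≈ 1.3051

1.305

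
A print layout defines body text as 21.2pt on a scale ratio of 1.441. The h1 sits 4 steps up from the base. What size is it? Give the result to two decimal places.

91.41pt

Each step on a modular scale multiplies by the ratio, so the size n steps from the base is base × ratioⁿ.
21.2 × 1.441⁴ = 21.2 × 4.31177 ≈ 91.41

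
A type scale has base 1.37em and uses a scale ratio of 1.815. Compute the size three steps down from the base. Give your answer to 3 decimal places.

Every step multiplies by the scale ratio.
1.37 ÷ 1.815³ = 1.37 ÷ 5.97902 ≈ 0.229

0.229em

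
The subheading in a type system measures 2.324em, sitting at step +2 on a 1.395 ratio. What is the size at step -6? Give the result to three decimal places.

0.162em

2.324 ÷ 1.395⁸ = 2.324 ÷ 14.34147 ≈ 0.162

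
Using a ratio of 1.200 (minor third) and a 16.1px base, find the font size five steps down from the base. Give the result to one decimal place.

6.5px

A modular type scale is a geometric sequence: sizeₙ = base × rⁿ.
16.1 ÷ 1.200⁵ = 16.1 ÷ 2.48832 ≈ 6.47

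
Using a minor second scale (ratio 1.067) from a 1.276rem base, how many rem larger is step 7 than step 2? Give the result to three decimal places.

0.556rem

Step 2: 1.276 × 1.067² = 1.45271rem
Step 7: 1.276 × 1.067⁷ = 2.00910rem
Difference: 2.00910 − 1.45271 = 0.55639rem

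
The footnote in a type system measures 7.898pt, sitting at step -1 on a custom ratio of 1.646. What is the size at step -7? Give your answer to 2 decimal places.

7.898 ÷ 1.646⁶ = 7.898 ÷ 19.88744 ≈ 0.397

0.40pt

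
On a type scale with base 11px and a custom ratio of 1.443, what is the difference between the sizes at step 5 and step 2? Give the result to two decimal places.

45.92px

Step 2: 11.0 × 1.443² = 22.9047px
Step 5: 11.0 × 1.443⁵ = 68.8215px
Difference: 68.8215 − 22.9047 = 45.9168px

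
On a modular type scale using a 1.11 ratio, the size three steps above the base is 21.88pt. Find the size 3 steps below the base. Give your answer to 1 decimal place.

21.88 ÷ 1.11⁶ = 21.88 ÷ 1.87041 ≈ 11.698

11.7pt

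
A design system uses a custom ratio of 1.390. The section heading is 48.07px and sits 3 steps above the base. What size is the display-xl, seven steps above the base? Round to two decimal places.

179.45px

48.07 × 1.390⁴ = 48.07 × 3.73301 ≈ 179.446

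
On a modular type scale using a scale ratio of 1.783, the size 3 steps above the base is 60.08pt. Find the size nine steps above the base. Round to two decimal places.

1930.36pt

The gap is 9 − (3) = 6 steps, so the factor is 1.783^6.
60.08 × 1.783⁶ = 60.08 × 32.12980 ≈ 1930.359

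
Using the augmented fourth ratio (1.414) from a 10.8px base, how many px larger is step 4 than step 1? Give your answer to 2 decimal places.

Step 1: 10.8 × 1.414 = 15.2712px
Step 4: 10.8 × 1.414⁴ = 43.1739px
Difference: 43.1739 − 15.2712 = 27.9027px

27.90px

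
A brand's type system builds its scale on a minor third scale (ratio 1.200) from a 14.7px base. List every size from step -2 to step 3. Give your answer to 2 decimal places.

Step -2: 14.7 ÷ 1.200² = 10.21
Step -1: 14.7 ÷ 1.200 = 12.25
Step 0: 14.7px
Step 1: 14.7 × 1.200 = 17.64
Step 2: 14.7 × 1.200² = 21.17
Step 3: 14.7 × 1.200³ = 25.40

10.21px, 12.25px, 14.70px, 17.64px, 21.17px, 25.40px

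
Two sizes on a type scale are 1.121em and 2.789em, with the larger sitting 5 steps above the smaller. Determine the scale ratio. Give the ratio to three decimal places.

The ratio satisfies 1.121 × r⁵ = 2.789, so r = (2.789 / 1.121)^(1/5).
r = 2.4880^(1/5) ≈ 1.2000

1.200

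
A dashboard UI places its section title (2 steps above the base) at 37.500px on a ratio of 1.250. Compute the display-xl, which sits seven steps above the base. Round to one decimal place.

Moving from step +2 to step +7 is 5 steps up, so multiply by r⁵.
37.500 × 1.250⁵ = 37.500 × 3.05176 ≈ 114.441

114.4px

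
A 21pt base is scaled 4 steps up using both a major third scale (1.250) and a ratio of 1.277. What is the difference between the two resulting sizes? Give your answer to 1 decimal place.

Major third: 21.0 × 1.250⁴ = 51.270pt
At 1.277: 21.0 × 1.277⁴ = 55.845pt
Difference: 55.845 − 51.270 = 4.575pt

4.6pt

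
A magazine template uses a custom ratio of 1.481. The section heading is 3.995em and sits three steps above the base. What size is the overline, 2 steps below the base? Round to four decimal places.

0.5607em

Moving from step +3 to step -2 is 5 steps down, so divide by r⁵.
3.995 ÷ 1.481⁵ = 3.995 ÷ 7.12484 ≈ 0.5607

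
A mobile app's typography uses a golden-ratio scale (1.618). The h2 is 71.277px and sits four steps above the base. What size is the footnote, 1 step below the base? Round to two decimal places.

71.277 ÷ 1.618⁵ = 71.277 ÷ 11.08901 ≈ 6.428

6.43px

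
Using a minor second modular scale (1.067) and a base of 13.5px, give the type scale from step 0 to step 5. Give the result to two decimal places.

13.50px, 14.40px, 15.37px, 16.40px, 17.50px, 18.67px

Step 0: 13.5px
Step 1: 13.5 × 1.067 = 14.40
Step 2: 13.5 × 1.067² = 15.37
Step 3: 13.5 × 1.067³ = 16.40
Step 4: 13.5 × 1.067⁴ = 17.50
Step 5: 13.5 × 1.067⁵ = 18.67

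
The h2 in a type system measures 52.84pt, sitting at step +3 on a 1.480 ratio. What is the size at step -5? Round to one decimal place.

The gap is -5 − (3) = -8 steps, so the factor is 1.480^-8.
52.84 ÷ 1.480⁸ = 52.84 ÷ 23.01939 ≈ 2.295

2.3pt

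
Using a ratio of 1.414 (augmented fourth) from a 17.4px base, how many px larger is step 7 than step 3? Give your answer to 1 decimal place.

Step 3: 17.4 × 1.414³ = 49.192px
Step 7: 17.4 × 1.414⁷ = 196.651px
Difference: 196.651 − 49.192 = 147.459px

147.5px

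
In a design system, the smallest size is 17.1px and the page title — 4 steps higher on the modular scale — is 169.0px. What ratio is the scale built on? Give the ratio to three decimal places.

r⁴ = 169.0 / 17.1, so r = (169.0/17.1)^(1/4).
r = 9.8830^(1/4) ≈ 1.7731

1.773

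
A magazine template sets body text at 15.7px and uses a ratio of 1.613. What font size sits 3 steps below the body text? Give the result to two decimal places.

Every step multiplies by the scale ratio.
15.7 ÷ 1.613³ = 15.7 ÷ 4.19665 ≈ 3.74

3.74px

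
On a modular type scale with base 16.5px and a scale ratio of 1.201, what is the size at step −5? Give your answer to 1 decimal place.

Every step multiplies by the scale ratio.
16.5 ÷ 1.201⁵ = 16.5 ÷ 2.49871 ≈ 6.60

6.6px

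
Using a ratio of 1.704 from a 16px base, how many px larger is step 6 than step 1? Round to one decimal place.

364.4px

Step 1: 16.0 × 1.704 = 27.264px
Step 6: 16.0 × 1.704⁶ = 391.686px
Difference: 391.686 − 27.264 = 364.422px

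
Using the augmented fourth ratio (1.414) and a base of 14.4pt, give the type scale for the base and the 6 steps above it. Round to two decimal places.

14.40pt, 20.36pt, 28.79pt, 40.71pt, 57.57pt, 81.40pt, 115.10pt

Step 0: 14.4pt
Step 1: 14.4 × 1.414 = 20.36
Step 2: 14.4 × 1.414² = 28.79
Step 3: 14.4 × 1.414³ = 40.71
Step 4: 14.4 × 1.414⁴ = 57.57
Step 5: 14.4 × 1.414⁵ = 81.40
Step 6: 14.4 × 1.414⁶ = 115.10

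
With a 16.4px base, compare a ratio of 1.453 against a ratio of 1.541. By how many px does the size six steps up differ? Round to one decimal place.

At 1.453: 16.4 × 1.453⁶ = 154.325px
At 1.541: 16.4 × 1.541⁶ = 219.614px
Difference: 219.614 − 154.325 = 65.289px

65.3px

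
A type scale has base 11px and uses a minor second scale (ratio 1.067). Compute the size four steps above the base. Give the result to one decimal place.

14.3px

A modular type scale is a geometric sequence: sizeₙ = base × rⁿ.
11.0 × 1.067⁴ = 11.0 × 1.29616 ≈ 14.26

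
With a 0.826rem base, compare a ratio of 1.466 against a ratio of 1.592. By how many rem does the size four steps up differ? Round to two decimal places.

At 1.466: 0.826 × 1.466⁴ = 3.8152rem
At 1.592: 0.826 × 1.592⁴ = 5.3058rem
Difference: 5.3058 − 3.8152 = 1.4906rem

1.49rem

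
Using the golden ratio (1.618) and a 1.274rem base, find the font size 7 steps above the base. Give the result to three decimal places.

1.274 × 1.618⁷ = 1.274 × 29.03017 ≈ 36.984

36.984rem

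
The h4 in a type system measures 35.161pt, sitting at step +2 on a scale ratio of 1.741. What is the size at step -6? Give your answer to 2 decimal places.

35.161 ÷ 1.741⁸ = 35.161 ÷ 84.40927 ≈ 0.417

0.42pt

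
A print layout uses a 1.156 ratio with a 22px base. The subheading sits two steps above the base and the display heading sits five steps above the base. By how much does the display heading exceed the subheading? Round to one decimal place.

Step 2: 22.0 × 1.156² = 29.399px
Step 5: 22.0 × 1.156⁵ = 45.416px
Difference: 45.416 − 29.399 = 16.017px

16.0px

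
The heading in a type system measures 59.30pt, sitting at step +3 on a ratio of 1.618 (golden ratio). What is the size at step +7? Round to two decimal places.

59.30 × 1.618⁴ = 59.30 × 6.85353 ≈ 406.414

406.41pt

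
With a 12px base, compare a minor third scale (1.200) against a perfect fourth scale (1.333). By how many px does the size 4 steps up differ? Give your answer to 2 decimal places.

13.00px

Minor third: 12.0 × 1.200⁴ = 24.8832px
Perfect fourth: 12.0 × 1.333⁴ = 37.8880px
Difference: 37.8880 − 24.8832 = 13.0048px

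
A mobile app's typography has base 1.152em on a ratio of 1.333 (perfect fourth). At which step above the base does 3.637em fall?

4

1.333ⁿ = 3.637 / 1.152 = 3.1571
n = ln(3.1571) / ln(1.333) = 1.1497 / 0.2874 ≈ 4.00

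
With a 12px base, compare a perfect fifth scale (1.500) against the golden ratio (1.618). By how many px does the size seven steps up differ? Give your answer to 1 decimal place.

Perfect fifth: 12.0 × 1.500⁷ = 205.031px
Golden ratio: 12.0 × 1.618⁷ = 348.362px
Difference: 348.362 − 205.031 = 143.331px

143.3px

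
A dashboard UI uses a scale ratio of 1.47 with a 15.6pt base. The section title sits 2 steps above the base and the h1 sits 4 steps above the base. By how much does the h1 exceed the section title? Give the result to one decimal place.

39.1pt

Step 2: 15.6 × 1.47² = 33.710pt
Step 4: 15.6 × 1.47⁴ = 72.844pt
Difference: 72.844 − 33.710 = 39.134pt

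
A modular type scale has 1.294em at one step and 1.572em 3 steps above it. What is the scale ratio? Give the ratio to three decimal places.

1.067

The ratio satisfies 1.294 × r³ = 1.572, so r = (1.572 / 1.294)^(1/3).
r = 1.2148^(1/3) ≈ 1.0670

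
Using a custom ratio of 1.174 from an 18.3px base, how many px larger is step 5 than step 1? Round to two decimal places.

Step 1: 18.3 × 1.174 = 21.4842px
Step 5: 18.3 × 1.174⁵ = 40.8123px
Difference: 40.8123 − 21.4842 = 19.3281px

19.33px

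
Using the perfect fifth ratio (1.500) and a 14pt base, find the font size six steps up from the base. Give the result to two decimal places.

Every step multiplies by the scale ratio.
14.0 × 1.500⁶ = 14.0 × 11.39062 ≈ 159.47

159.47pt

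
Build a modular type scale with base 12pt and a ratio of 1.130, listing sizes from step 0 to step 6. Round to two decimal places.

Step 0: 12pt
Step 1: 12.0 × 1.130 = 13.56
Step 2: 12.0 × 1.130² = 15.32
Step 3: 12.0 × 1.130³ = 17.31
Step 4: 12.0 × 1.130⁴ = 19.57
Step 5: 12.0 × 1.130⁵ = 22.11
Step 6: 12.0 × 1.130⁶ = 24.98

12.00pt, 13.56pt, 15.32pt, 17.31pt, 19.57pt, 22.11pt, 24.98pt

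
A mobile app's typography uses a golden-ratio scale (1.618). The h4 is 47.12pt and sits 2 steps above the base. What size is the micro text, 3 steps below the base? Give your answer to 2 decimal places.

47.12 ÷ 1.618⁵ = 47.12 ÷ 11.08901 ≈ 4.249

4.25pt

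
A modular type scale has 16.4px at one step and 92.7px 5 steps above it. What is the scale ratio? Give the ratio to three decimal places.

1.414

r⁵ = 92.7 / 16.4, so r = (92.7/16.4)^(1/5).
r = 5.6524^(1/5) ≈ 1.4140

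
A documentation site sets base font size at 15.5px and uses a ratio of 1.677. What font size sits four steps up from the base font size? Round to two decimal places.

122.59px

Each step on a modular scale multiplies by the ratio, so the size n steps from the base is base × ratioⁿ.
15.5 × 1.677⁴ = 15.5 × 7.90919 ≈ 122.59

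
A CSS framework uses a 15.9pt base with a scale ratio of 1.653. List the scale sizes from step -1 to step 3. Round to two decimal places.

9.62pt, 15.90pt, 26.28pt, 43.45pt, 71.82pt

Step -1: 15.9 ÷ 1.653 = 9.62
Step 0: 15.9pt
Step 1: 15.9 × 1.653 = 26.28
Step 2: 15.9 × 1.653² = 43.45
Step 3: 15.9 × 1.653³ = 71.82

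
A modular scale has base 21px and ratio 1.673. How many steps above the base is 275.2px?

1.673ⁿ = 275.2 / 21 = 13.1048
n = ln(13.1048) / ln(1.673) = 2.5730 / 0.5146 ≈ 5.00

5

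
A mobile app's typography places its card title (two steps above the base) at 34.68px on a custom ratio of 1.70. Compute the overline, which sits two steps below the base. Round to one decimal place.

The gap is -2 − (2) = -4 steps, so the factor is 1.70^-4.
34.68 ÷ 1.70⁴ = 34.68 ÷ 8.35210 ≈ 4.152

4.2px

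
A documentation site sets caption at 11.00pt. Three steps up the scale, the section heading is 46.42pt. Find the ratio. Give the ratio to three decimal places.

1.616

r³ = 46.42 / 11.00, so r = (46.42/11.00)^(1/3).
r = 4.2200^(1/3) ≈ 1.6160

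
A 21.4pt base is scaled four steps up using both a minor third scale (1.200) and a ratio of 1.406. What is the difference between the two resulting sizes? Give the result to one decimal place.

39.3pt

Minor third: 21.4 × 1.200⁴ = 44.375pt
At 1.406: 21.4 × 1.406⁴ = 83.629pt
Difference: 83.629 − 44.375 = 39.254pt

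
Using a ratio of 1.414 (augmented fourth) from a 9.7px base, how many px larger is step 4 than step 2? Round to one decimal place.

Step 2: 9.7 × 1.414² = 19.394px
Step 4: 9.7 × 1.414⁴ = 38.777px
Difference: 38.777 − 19.394 = 19.383px

19.4px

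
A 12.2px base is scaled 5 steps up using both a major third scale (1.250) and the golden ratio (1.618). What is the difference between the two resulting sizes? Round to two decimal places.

98.05px

Major third: 12.2 × 1.250⁵ = 37.2314px
Golden ratio: 12.2 × 1.618⁵ = 135.2859px
Difference: 135.2859 − 37.2314 = 98.0545px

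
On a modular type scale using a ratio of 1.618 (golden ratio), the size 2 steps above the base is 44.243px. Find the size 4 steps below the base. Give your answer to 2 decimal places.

Moving from step +2 to step -4 is 6 steps down, so divide by r⁶.
44.243 ÷ 1.618⁶ = 44.243 ÷ 17.94201 ≈ 2.466

2.47px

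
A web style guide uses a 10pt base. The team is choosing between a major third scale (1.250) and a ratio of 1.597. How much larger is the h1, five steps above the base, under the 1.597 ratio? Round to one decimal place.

73.4pt

Major third: 10.0 × 1.250⁵ = 30.518pt
At 1.597: 10.0 × 1.597⁵ = 103.878pt
Difference: 103.878 − 30.518 = 73.360pt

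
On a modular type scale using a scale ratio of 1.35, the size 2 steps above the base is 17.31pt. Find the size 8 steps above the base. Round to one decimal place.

104.8pt

The gap is 8 − (2) = 6 steps, so the factor is 1.35^6.
17.31 × 1.35⁶ = 17.31 × 6.05345 ≈ 104.785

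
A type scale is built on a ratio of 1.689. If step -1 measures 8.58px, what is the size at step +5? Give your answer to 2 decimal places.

199.19px

The gap is 5 − (-1) = 6 steps, so the factor is 1.689^6.
8.58 × 1.689⁶ = 8.58 × 23.21549 ≈ 199.189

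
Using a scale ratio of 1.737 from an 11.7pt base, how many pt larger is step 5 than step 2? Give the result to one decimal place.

149.7pt

Step 2: 11.7 × 1.737² = 35.301pt
Step 5: 11.7 × 1.737⁵ = 185.006pt
Difference: 185.006 − 35.301 = 149.705pt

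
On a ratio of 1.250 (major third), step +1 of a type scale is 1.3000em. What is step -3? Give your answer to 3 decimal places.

The gap is -3 − (1) = -4 steps, so the factor is 1.250^-4.
1.3000 ÷ 1.250⁴ = 1.3000 ÷ 2.44141 ≈ 0.532

0.532em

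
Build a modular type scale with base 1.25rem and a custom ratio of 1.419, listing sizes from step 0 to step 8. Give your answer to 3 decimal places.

1.250rem, 1.774rem, 2.517rem, 3.572rem, 5.068rem, 7.192rem, 10.205rem, 14.481rem, 20.548rem

Step 0: 1.25rem
Step 1: 1.25 × 1.419 = 1.774
Step 2: 1.25 × 1.419² = 2.517
Step 3: 1.25 × 1.419³ = 3.572
Step 4: 1.25 × 1.419⁴ = 5.068
Step 5: 1.25 × 1.419⁵ = 7.192
Step 6: 1.25 × 1.419⁶ = 10.205
Step 7: 1.25 × 1.419⁷ = 14.481
Step 8: 1.25 × 1.419⁸ = 20.548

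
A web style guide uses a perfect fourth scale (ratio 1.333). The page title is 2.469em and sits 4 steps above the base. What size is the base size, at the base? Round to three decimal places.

0.782em

Moving from step +4 to step +0 is 4 steps down, so divide by r⁴.
2.469 ÷ 1.333⁴ = 2.469 ÷ 3.15733 ≈ 0.782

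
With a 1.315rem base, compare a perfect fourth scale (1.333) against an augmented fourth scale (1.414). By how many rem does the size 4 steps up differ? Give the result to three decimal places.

1.105rem

Perfect fourth: 1.315 × 1.333⁴ = 4.15189rem
Augmented fourth: 1.315 × 1.414⁴ = 5.25682rem
Difference: 5.25682 − 4.15189 = 1.10493rem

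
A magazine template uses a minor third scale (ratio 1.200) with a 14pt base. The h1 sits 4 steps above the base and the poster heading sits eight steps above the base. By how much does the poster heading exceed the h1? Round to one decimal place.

Step 4: 14.0 × 1.200⁴ = 29.030pt
Step 8: 14.0 × 1.200⁸ = 60.197pt
Difference: 60.197 − 29.030 = 31.167pt

31.2pt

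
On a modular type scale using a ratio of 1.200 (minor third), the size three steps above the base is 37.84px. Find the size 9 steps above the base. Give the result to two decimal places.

37.84 × 1.200⁶ = 37.84 × 2.98598 ≈ 112.990

112.99px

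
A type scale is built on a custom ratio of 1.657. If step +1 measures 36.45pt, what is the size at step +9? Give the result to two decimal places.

36.45 × 1.657⁸ = 36.45 × 56.83032 ≈ 2071.465

2071.47pt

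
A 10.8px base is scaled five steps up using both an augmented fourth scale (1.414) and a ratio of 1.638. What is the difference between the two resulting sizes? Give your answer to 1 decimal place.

66.3px

Augmented fourth: 10.8 × 1.414⁵ = 61.048px
At 1.638: 10.8 × 1.638⁵ = 127.348px
Difference: 127.348 − 61.048 = 66.300px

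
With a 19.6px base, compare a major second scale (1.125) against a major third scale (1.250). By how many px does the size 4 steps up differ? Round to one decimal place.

Major second: 19.6 × 1.125⁴ = 31.395px
Major third: 19.6 × 1.250⁴ = 47.852px
Difference: 47.852 − 31.395 = 16.457px

16.5px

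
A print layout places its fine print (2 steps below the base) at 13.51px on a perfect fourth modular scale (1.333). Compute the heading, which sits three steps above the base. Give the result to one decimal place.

56.9px

Moving from step -2 to step +3 is 5 steps up, so multiply by r⁵.
13.51 × 1.333⁵ = 13.51 × 4.20873 ≈ 56.860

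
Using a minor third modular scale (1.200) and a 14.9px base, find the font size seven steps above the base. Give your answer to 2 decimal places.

A modular type scale is a geometric sequence: sizeₙ = base × rⁿ.
14.9 × 1.200⁷ = 14.9 × 3.58318 ≈ 53.39

53.39px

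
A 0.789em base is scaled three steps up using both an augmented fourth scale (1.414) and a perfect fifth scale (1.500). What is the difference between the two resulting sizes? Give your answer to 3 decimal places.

0.432em

Augmented fourth: 0.789 × 1.414³ = 2.23062em
Perfect fifth: 0.789 × 1.500³ = 2.66288em
Difference: 2.66288 − 2.23062 = 0.43226em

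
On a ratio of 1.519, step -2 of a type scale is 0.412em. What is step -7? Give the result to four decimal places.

0.412 ÷ 1.519⁵ = 0.412 ÷ 8.08703 ≈ 0.0509

0.0509em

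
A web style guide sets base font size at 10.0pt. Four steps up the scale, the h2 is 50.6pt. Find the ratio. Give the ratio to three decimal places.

1.500

r⁴ = 50.6 / 10.0, so r = (50.6/10.0)^(1/4).
r = 5.0600^(1/4) ≈ 1.4998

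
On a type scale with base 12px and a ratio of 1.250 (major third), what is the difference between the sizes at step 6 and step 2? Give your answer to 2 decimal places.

Step 2: 12.0 × 1.250² = 18.7500px
Step 6: 12.0 × 1.250⁶ = 45.7764px
Difference: 45.7764 − 18.7500 = 27.0264px

27.03px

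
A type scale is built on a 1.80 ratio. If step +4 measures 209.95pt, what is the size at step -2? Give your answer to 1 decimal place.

6.2pt

The gap is -2 − (4) = -6 steps, so the factor is 1.80^-6.
209.95 ÷ 1.80⁶ = 209.95 ÷ 34.01222 ≈ 6.173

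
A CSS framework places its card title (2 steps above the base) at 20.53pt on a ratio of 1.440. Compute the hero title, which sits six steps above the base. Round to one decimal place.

20.53 × 1.440⁴ = 20.53 × 4.29982 ≈ 88.275

88.3pt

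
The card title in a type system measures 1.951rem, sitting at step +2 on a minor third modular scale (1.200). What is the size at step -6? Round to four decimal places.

1.951 ÷ 1.200⁸ = 1.951 ÷ 4.29982 ≈ 0.4537

0.4537rem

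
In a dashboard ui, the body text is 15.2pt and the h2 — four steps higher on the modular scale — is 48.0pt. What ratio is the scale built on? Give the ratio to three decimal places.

r⁴ = 48.0 / 15.2, so r = (48.0/15.2)^(1/4).
r = 3.1579^(1/4) ≈ 1.3331

1.333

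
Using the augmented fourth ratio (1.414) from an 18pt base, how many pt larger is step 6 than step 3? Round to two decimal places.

Step 3: 18.0 × 1.414³ = 50.8886pt
Step 6: 18.0 × 1.414⁶ = 143.8696pt
Difference: 143.8696 − 50.8886 = 92.9810pt

92.98pt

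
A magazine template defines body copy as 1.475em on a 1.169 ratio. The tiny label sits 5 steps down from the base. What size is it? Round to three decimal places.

0.676em

A modular type scale is a geometric sequence: sizeₙ = base × rⁿ.
1.475 ÷ 1.169⁵ = 1.475 ÷ 2.18309 ≈ 0.676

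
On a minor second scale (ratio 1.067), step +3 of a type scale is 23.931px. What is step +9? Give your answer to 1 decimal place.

35.3px

Moving from step +3 to step +9 is 6 steps up, so multiply by r⁶.
23.931 × 1.067⁶ = 23.931 × 1.47566 ≈ 35.314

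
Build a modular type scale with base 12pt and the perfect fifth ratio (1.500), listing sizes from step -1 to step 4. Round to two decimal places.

8.00pt, 12.00pt, 18.00pt, 27.00pt, 40.50pt, 60.75pt

Step -1: 12.0 ÷ 1.500 = 8.00
Step 0: 12pt
Step 1: 12.0 × 1.500 = 18.00
Step 2: 12.0 × 1.500² = 27.00
Step 3: 12.0 × 1.500³ = 40.50
Step 4: 12.0 × 1.500⁴ = 60.75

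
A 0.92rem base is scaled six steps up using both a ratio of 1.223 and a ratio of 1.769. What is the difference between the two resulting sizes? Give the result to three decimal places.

At 1.223: 0.92 × 1.223⁶ = 3.07855rem
At 1.769: 0.92 × 1.769⁶ = 28.19388rem
Difference: 28.19388 − 3.07855 = 25.11533rem

25.115rem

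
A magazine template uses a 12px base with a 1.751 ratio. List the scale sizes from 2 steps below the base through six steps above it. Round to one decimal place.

Step -2: 12.0 ÷ 1.751² = 3.9
Step -1: 12.0 ÷ 1.751 = 6.9
Step 0: 12px
Step 1: 12.0 × 1.751 = 21.0
Step 2: 12.0 × 1.751² = 36.8
Step 3: 12.0 × 1.751³ = 64.4
Step 4: 12.0 × 1.751⁴ = 112.8
Step 5: 12.0 × 1.751⁵ = 197.5
Step 6: 12.0 × 1.751⁶ = 345.9

3.9px, 6.9px, 12.0px, 21.0px, 36.8px, 64.4px, 112.8px, 197.5px, 345.9px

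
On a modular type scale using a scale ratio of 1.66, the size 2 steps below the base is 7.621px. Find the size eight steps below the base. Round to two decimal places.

7.621 ÷ 1.66⁶ = 7.621 ÷ 20.92418 ≈ 0.364

0.36px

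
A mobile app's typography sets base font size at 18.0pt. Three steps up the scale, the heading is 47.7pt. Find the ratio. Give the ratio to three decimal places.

1.384

r³ = 47.7 / 18.0, so r = (47.7/18.0)^(1/3).
r = 2.6500^(1/3) ≈ 1.3838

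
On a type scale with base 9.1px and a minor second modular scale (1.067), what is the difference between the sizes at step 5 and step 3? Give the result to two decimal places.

Step 3: 9.1 × 1.067³ = 11.0544px
Step 5: 9.1 × 1.067⁵ = 12.5853px
Difference: 12.5853 − 11.0544 = 1.5309px

1.53px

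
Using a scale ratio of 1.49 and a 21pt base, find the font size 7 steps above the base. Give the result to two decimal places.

Every step multiplies by the scale ratio.
21.0 × 1.49⁷ = 21.0 × 16.30436 ≈ 342.39

342.39pt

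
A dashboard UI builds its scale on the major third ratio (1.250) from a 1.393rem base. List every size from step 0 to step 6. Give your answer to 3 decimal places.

1.393rem, 1.741rem, 2.177rem, 2.721rem, 3.401rem, 4.251rem, 5.314rem

Step 0: 1.393rem
Step 1: 1.393 × 1.250 = 1.741
Step 2: 1.393 × 1.250² = 2.177
Step 3: 1.393 × 1.250³ = 2.721
Step 4: 1.393 × 1.250⁴ = 3.401
Step 5: 1.393 × 1.250⁵ = 4.251
Step 6: 1.393 × 1.250⁶ = 5.314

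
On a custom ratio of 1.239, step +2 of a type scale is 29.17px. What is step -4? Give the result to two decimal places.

8.06px

29.17 ÷ 1.239⁶ = 29.17 ÷ 3.61766 ≈ 8.063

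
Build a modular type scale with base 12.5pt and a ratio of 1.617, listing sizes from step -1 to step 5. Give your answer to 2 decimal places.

7.73pt, 12.50pt, 20.21pt, 32.68pt, 52.85pt, 85.46pt, 138.18pt

Step -1: 12.5 ÷ 1.617 = 7.73
Step 0: 12.5pt
Step 1: 12.5 × 1.617 = 20.21
Step 2: 12.5 × 1.617² = 32.68
Step 3: 12.5 × 1.617³ = 52.85
Step 4: 12.5 × 1.617⁴ = 85.46
Step 5: 12.5 × 1.617⁵ = 138.18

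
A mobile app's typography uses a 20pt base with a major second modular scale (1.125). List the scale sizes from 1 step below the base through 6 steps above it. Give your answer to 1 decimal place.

Step -1: 20.0 ÷ 1.125 = 17.8
Step 0: 20pt
Step 1: 20.0 × 1.125 = 22.5
Step 2: 20.0 × 1.125² = 25.3
Step 3: 20.0 × 1.125³ = 28.5
Step 4: 20.0 × 1.125⁴ = 32.0
Step 5: 20.0 × 1.125⁵ = 36.0
Step 6: 20.0 × 1.125⁶ = 40.5

17.8pt, 20.0pt, 22.5pt, 25.3pt, 28.5pt, 32.0pt, 36.0pt, 40.5pt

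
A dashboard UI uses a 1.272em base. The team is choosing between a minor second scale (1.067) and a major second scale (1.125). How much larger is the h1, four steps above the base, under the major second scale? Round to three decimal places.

0.389em

Minor second: 1.272 × 1.067⁴ = 1.64871em
Major second: 1.272 × 1.125⁴ = 2.03750em
Difference: 2.03750 − 1.64871 = 0.38879em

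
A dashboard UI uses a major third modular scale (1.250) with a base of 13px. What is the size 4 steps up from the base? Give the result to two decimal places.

13.0 × 1.250⁴ = 13.0 × 2.44141 ≈ 31.74

31.74px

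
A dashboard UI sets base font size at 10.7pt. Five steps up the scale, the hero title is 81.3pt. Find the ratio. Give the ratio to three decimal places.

r⁵ = 81.3 / 10.7, so r = (81.3/10.7)^(1/5).
r = 7.5981^(1/5) ≈ 1.5002

1.500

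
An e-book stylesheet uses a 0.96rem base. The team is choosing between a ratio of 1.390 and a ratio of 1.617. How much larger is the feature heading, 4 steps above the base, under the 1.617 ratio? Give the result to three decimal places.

At 1.390: 0.96 × 1.390⁴ = 3.58369rem
At 1.617: 0.96 × 1.617⁴ = 6.56313rem
Difference: 6.56313 − 3.58369 = 2.97944rem

2.979rem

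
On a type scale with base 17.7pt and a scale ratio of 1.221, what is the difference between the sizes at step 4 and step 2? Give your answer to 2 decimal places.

12.95pt

Step 2: 17.7 × 1.221² = 26.3879pt
Step 4: 17.7 × 1.221⁴ = 39.3401pt
Difference: 39.3401 − 26.3879 = 12.9522pt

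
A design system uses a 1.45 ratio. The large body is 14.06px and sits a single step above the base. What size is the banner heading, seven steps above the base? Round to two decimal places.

14.06 × 1.45⁶ = 14.06 × 9.29411 ≈ 130.675

130.68px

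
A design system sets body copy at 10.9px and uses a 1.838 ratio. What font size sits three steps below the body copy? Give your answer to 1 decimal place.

A modular type scale is a geometric sequence: sizeₙ = base × rⁿ.
10.9 ÷ 1.838³ = 10.9 ÷ 6.20921 ≈ 1.76

1.8px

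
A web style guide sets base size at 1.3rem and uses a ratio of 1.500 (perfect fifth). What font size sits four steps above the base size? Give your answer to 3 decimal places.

Every step multiplies by the scale ratio.
1.3 × 1.500⁴ = 1.3 × 5.06250 ≈ 6.581

6.581rem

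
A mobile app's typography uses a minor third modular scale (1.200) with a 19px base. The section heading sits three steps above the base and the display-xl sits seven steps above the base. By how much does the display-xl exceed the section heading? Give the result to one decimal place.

Step 3: 19.0 × 1.200³ = 32.832px
Step 7: 19.0 × 1.200⁷ = 68.080px
Difference: 68.080 − 32.832 = 35.248px

35.2px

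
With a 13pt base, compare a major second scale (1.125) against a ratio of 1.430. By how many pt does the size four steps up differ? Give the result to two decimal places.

Major second: 13.0 × 1.125⁴ = 20.8235pt
At 1.430: 13.0 × 1.430⁴ = 54.3610pt
Difference: 54.3610 − 20.8235 = 33.5375pt

33.54pt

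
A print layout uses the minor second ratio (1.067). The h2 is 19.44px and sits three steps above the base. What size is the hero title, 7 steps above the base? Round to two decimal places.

19.44 × 1.067⁴ = 19.44 × 1.29616 ≈ 25.197

25.20px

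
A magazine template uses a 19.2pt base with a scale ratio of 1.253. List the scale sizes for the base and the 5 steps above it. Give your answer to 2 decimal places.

Step 0: 19.2pt
Step 1: 19.2 × 1.253 = 24.06
Step 2: 19.2 × 1.253² = 30.14
Step 3: 19.2 × 1.253³ = 37.77
Step 4: 19.2 × 1.253⁴ = 47.33
Step 5: 19.2 × 1.253⁵ = 59.30

19.20pt, 24.06pt, 30.14pt, 37.77pt, 47.33pt, 59.30pt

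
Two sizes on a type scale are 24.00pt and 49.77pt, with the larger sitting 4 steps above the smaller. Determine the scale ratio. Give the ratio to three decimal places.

1.200

The ratio satisfies 24.00 × r⁴ = 49.77, so r = (49.77 / 24.00)^(1/4).
r = 2.0737^(1/4) ≈ 1.2000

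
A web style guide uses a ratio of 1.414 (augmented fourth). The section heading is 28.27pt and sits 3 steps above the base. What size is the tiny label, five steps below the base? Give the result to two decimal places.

1.77pt

28.27 ÷ 1.414⁸ = 28.27 ÷ 15.98068 ≈ 1.769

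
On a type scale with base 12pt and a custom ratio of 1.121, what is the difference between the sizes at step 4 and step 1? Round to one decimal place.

Step 1: 12.0 × 1.121 = 13.452pt
Step 4: 12.0 × 1.121⁴ = 18.950pt
Difference: 18.950 − 13.452 = 5.498pt

5.5pt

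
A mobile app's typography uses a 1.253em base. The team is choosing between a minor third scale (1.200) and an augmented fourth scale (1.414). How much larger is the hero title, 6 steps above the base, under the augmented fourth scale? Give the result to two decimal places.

6.27em

Minor third: 1.253 × 1.200⁶ = 3.7414em
Augmented fourth: 1.253 × 1.414⁶ = 10.0149em
Difference: 10.0149 − 3.7414 = 6.2735em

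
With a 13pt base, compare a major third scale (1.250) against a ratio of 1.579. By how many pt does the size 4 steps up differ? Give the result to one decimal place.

49.1pt

Major third: 13.0 × 1.250⁴ = 31.738pt
At 1.579: 13.0 × 1.579⁴ = 80.811pt
Difference: 80.811 − 31.738 = 49.073pt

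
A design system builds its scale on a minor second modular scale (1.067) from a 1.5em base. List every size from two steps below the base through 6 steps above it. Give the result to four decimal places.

1.3175em, 1.4058em, 1.5000em, 1.6005em, 1.7077em, 1.8222em, 1.9442em, 2.0745em, 2.2135em

Step -2: 1.5 ÷ 1.067² = 1.3175
Step -1: 1.5 ÷ 1.067 = 1.4058
Step 0: 1.5em
Step 1: 1.5 × 1.067 = 1.6005
Step 2: 1.5 × 1.067² = 1.7077
Step 3: 1.5 × 1.067³ = 1.8222
Step 4: 1.5 × 1.067⁴ = 1.9442
Step 5: 1.5 × 1.067⁵ = 2.0745
Step 6: 1.5 × 1.067⁶ = 2.2135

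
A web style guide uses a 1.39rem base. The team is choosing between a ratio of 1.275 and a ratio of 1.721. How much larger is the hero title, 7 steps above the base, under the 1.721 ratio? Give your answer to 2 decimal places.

At 1.275: 1.39 × 1.275⁷ = 7.6135rem
At 1.721: 1.39 × 1.721⁷ = 62.1557rem
Difference: 62.1557 − 7.6135 = 54.5422rem

54.54rem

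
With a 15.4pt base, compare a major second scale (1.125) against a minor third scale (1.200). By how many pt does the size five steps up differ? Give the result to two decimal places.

10.57pt

Major second: 15.4 × 1.125⁵ = 27.7513pt
Minor third: 15.4 × 1.200⁵ = 38.3201pt
Difference: 38.3201 − 27.7513 = 10.5688pt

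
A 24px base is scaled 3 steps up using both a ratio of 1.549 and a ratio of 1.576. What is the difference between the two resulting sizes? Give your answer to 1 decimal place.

4.7px

At 1.549: 24.0 × 1.549³ = 89.200px
At 1.576: 24.0 × 1.576³ = 93.946px
Difference: 93.946 − 89.200 = 4.746px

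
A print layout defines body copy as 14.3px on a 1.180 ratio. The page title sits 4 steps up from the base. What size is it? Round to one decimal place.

14.3 × 1.180⁴ = 14.3 × 1.93878 ≈ 27.72

27.7px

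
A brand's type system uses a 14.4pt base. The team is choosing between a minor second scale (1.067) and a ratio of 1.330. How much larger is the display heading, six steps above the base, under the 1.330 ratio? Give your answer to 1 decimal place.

Minor second: 14.4 × 1.067⁶ = 21.250pt
At 1.330: 14.4 × 1.330⁶ = 79.703pt
Difference: 79.703 − 21.250 = 58.453pt

58.5pt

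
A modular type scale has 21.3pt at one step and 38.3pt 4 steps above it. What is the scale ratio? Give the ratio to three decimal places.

1.158

The ratio satisfies 21.3 × r⁴ = 38.3, so r = (38.3 / 21.3)^(1/4).
r = 1.7981^(1/4) ≈ 1.1580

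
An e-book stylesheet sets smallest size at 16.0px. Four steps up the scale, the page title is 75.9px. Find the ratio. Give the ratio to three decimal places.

r⁴ = 75.9 / 16.0, so r = (75.9/16.0)^(1/4).
r = 4.7438^(1/4) ≈ 1.4758

1.476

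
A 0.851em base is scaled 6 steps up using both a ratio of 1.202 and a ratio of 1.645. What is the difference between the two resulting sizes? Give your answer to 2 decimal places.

At 1.202: 0.851 × 1.202⁶ = 2.5666em
At 1.645: 0.851 × 1.645⁶ = 16.8626em
Difference: 16.8626 − 2.5666 = 14.2960em

14.30em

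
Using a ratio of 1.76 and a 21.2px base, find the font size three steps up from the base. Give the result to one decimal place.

Every step multiplies by the scale ratio.
21.2 × 1.76³ = 21.2 × 5.45178 ≈ 115.58

115.6px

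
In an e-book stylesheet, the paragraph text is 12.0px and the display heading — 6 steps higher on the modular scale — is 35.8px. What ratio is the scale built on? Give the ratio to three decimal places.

r⁶ = 35.8 / 12.0, so r = (35.8/12.0)^(1/6).
r = 2.9833^(1/6) ≈ 1.1998

1.200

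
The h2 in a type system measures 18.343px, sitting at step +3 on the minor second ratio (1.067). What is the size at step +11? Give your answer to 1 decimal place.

18.343 × 1.067⁸ = 18.343 × 1.68002 ≈ 30.817

30.8px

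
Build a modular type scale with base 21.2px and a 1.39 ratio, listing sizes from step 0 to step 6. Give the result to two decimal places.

Step 0: 21.2px
Step 1: 21.2 × 1.39 = 29.47
Step 2: 21.2 × 1.39² = 40.96
Step 3: 21.2 × 1.39³ = 56.94
Step 4: 21.2 × 1.39⁴ = 79.14
Step 5: 21.2 × 1.39⁵ = 110.00
Step 6: 21.2 × 1.39⁶ = 152.91

21.20px, 29.47px, 40.96px, 56.94px, 79.14px, 110.00px, 152.91px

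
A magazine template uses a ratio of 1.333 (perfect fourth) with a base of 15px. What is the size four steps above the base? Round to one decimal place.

Each step on a modular scale multiplies by the ratio, so the size n steps from the base is base × ratioⁿ.
15.0 × 1.333⁴ = 15.0 × 3.15733 ≈ 47.36

47.4px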